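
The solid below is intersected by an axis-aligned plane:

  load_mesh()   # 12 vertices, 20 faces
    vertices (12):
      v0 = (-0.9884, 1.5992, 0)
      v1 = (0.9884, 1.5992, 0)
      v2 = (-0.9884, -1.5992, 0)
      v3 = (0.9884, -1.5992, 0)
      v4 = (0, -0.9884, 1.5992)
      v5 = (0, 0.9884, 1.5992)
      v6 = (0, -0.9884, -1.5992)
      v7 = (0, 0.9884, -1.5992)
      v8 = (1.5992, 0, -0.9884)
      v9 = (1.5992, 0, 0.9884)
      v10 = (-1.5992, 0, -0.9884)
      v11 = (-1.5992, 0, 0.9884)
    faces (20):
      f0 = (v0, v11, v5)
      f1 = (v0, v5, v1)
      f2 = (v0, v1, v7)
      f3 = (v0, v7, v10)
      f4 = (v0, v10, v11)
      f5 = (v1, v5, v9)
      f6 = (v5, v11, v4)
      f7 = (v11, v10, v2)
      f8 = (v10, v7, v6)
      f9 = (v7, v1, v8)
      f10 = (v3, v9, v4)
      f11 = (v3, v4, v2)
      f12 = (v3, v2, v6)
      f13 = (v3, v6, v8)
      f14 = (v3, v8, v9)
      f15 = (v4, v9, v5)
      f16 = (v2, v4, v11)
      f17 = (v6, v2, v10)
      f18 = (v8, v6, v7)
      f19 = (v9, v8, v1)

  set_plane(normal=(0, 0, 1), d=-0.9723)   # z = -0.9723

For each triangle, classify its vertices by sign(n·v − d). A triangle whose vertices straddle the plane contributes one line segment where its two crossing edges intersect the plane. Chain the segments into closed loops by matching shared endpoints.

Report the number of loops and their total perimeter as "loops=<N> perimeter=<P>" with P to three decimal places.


Straddling triangles (10 of 20):
  (v0,v1,v7) [++-] → (0.387461, 1.22784, -0.9723)–(-0.387461, 1.22784, -0.9723)  len=0.7749
  (v0,v7,v10) [+--] → (-0.387461, 1.22784, -0.9723)–(-1.58925, 0.0260493, -0.9723)  len=1.6996
  (v0,v10,v11) [+-+] → (-1.58925, 0.0260493, -0.9723)–(-1.5992, 0, -0.9723)  len=0.0279
  (v11,v10,v2) [+-+] → (-1.5992, 0, -0.9723)–(-1.58925, -0.0260493, -0.9723)  len=0.0279
  (v7,v1,v8) [-+-] → (0.387461, 1.22784, -0.9723)–(1.58925, 0.0260493, -0.9723)  len=1.6996
  (v3,v2,v6) [++-] → (-0.387461, -1.22784, -0.9723)–(0.387461, -1.22784, -0.9723)  len=0.7749
  (v3,v6,v8) [+--] → (0.387461, -1.22784, -0.9723)–(1.58925, -0.0260493, -0.9723)  len=1.6996
  (v3,v8,v9) [+-+] → (1.58925, -0.0260493, -0.9723)–(1.5992, 0, -0.9723)  len=0.0279
  (v6,v2,v10) [-+-] → (-0.387461, -1.22784, -0.9723)–(-1.58925, -0.0260493, -0.9723)  len=1.6996
  (v9,v8,v1) [+-+] → (1.5992, 0, -0.9723)–(1.58925, 0.0260493, -0.9723)  len=0.0279

Chained into 1 loop(s):
  loop 1: 10 segments, perimeter = 8.4597
Total perimeter = 8.460

loops=1 perimeter=8.460


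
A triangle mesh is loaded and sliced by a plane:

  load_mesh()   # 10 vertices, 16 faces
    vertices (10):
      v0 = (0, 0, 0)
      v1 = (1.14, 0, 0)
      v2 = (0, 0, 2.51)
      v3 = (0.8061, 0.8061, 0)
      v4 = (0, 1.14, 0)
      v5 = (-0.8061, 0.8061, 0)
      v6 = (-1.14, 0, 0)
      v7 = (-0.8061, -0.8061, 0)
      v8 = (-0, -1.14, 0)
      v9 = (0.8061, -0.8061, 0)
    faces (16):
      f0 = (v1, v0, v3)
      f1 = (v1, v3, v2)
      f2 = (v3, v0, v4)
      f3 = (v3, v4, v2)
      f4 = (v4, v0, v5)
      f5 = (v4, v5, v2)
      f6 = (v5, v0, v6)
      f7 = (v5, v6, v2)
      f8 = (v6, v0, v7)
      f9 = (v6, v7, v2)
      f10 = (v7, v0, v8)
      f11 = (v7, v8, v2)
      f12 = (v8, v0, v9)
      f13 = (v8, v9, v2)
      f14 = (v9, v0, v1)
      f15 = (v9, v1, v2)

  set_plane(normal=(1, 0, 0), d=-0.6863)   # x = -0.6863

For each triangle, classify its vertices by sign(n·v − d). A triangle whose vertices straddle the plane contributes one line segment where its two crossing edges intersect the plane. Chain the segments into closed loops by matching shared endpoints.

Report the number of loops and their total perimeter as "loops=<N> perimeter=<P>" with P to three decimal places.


Straddling triangles (8 of 16):
  (v4,v0,v5) [++-] → (-0.6863, 0.6863, 0)–(-0.6863, 0.855723, 0)  len=0.1694
  (v4,v5,v2) [+-+] → (-0.6863, 0.855723, 0)–(-0.6863, 0.6863, 0.373028)  len=0.4097
  (v5,v0,v6) [-+-] → (-0.6863, 0.6863, 0)–(-0.6863, 0, 0)  len=0.6863
  (v5,v6,v2) [--+] → (-0.6863, 0, 0.998936)–(-0.6863, 0.6863, 0.373028)  len=0.9289
  (v6,v0,v7) [-+-] → (-0.6863, 0, 0)–(-0.6863, -0.6863, 0)  len=0.6863
  (v6,v7,v2) [--+] → (-0.6863, -0.6863, 0.373028)–(-0.6863, 0, 0.998936)  len=0.9289
  (v7,v0,v8) [-++] → (-0.6863, -0.6863, 0)–(-0.6863, -0.855723, 0)  len=0.1694
  (v7,v8,v2) [-++] → (-0.6863, -0.855723, 0)–(-0.6863, -0.6863, 0.373028)  len=0.4097

Chained into 1 loop(s):
  loop 1: 8 segments, perimeter = 4.3886
Total perimeter = 4.389

loops=1 perimeter=4.389


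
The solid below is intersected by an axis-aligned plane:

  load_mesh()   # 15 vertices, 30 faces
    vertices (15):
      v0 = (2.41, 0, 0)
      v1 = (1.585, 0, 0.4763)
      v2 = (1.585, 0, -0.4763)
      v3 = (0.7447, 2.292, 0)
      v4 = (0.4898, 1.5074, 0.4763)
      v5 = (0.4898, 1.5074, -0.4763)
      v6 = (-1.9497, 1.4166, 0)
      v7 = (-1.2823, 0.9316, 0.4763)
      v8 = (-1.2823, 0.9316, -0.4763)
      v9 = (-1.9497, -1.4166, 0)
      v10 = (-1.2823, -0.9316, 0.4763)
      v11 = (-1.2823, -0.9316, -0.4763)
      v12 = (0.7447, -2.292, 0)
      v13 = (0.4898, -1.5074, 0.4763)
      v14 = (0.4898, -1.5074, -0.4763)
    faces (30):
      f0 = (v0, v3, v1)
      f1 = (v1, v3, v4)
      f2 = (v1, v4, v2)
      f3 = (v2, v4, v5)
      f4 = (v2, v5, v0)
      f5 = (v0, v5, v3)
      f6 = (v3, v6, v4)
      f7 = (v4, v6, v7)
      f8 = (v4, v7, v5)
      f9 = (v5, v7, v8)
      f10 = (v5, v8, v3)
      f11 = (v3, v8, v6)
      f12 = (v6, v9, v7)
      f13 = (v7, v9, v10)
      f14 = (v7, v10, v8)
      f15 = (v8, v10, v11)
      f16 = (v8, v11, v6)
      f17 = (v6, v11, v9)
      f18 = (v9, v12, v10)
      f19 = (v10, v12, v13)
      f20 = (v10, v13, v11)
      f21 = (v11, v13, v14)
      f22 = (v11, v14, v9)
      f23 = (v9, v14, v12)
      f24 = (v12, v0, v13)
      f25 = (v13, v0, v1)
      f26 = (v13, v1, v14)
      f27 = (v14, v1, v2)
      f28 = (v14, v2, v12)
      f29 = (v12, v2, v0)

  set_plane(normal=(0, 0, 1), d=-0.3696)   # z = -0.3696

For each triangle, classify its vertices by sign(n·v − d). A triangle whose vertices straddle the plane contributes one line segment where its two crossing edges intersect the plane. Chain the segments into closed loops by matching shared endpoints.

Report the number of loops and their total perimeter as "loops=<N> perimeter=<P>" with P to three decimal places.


Straddling triangles (20 of 30):
  (v1,v4,v2) [++-] → (1.46233, 0.168843, -0.3696)–(1.585, 0, -0.3696)  len=0.2087
  (v2,v4,v5) [-+-] → (1.46233, 0.168843, -0.3696)–(0.4898, 1.5074, -0.3696)  len=1.6546
  (v2,v5,v0) [--+] → (0.91996, 1.16971, -0.3696)–(1.76982, 0, -0.3696)  len=1.4459
  (v0,v5,v3) [+-+] → (0.91996, 1.16971, -0.3696)–(0.546902, 1.68316, -0.3696)  len=0.6347
  (v4,v7,v5) [++-] → (0.291308, 1.44291, -0.3696)–(0.4898, 1.5074, -0.3696)  len=0.2087
  (v5,v7,v8) [-+-] → (0.291308, 1.44291, -0.3696)–(-1.2823, 0.9316, -0.3696)  len=1.6546
  (v5,v8,v3) [--+] → (-0.828215, 1.23635, -0.3696)–(0.546902, 1.68316, -0.3696)  len=1.4459
  (v3,v8,v6) [+-+] → (-0.828215, 1.23635, -0.3696)–(-1.43181, 1.04025, -0.3696)  len=0.6347
  (v7,v10,v8) [++-] → (-1.2823, 0.722904, -0.3696)–(-1.2823, 0.9316, -0.3696)  len=0.2087
  (v8,v10,v11) [-+-] → (-1.2823, 0.722904, -0.3696)–(-1.2823, -0.9316, -0.3696)  len=1.6545
  (v8,v11,v6) [--+] → (-1.43181, -0.40556, -0.3696)–(-1.43181, 1.04025, -0.3696)  len=1.4458
  (v6,v11,v9) [+-+] → (-1.43181, -0.40556, -0.3696)–(-1.43181, -1.04025, -0.3696)  len=0.6347
  (v10,v13,v11) [++-] → (-1.08381, -0.996095, -0.3696)–(-1.2823, -0.9316, -0.3696)  len=0.2087
  (v11,v13,v14) [-+-] → (-1.08381, -0.996095, -0.3696)–(0.4898, -1.5074, -0.3696)  len=1.6546
  (v11,v14,v9) [--+] → (-0.0566931, -1.48706, -0.3696)–(-1.43181, -1.04025, -0.3696)  len=1.4459
  (v9,v14,v12) [+-+] → (-0.0566931, -1.48706, -0.3696)–(0.546902, -1.68316, -0.3696)  len=0.6347
  (v13,v1,v14) [++-] → (0.612473, -1.33856, -0.3696)–(0.4898, -1.5074, -0.3696)  len=0.2087
  (v14,v1,v2) [-+-] → (0.612473, -1.33856, -0.3696)–(1.585, 0, -0.3696)  len=1.6546
  (v14,v2,v12) [--+] → (1.39676, -0.51345, -0.3696)–(0.546902, -1.68316, -0.3696)  len=1.4459
  (v12,v2,v0) [+-+] → (1.39676, -0.51345, -0.3696)–(1.76982, 0, -0.3696)  len=0.6347

Chained into 2 loop(s):
  loop 1: 10 segments, perimeter = 9.3163
  loop 2: 10 segments, perimeter = 10.4026
Total perimeter = 19.719

loops=2 perimeter=19.719


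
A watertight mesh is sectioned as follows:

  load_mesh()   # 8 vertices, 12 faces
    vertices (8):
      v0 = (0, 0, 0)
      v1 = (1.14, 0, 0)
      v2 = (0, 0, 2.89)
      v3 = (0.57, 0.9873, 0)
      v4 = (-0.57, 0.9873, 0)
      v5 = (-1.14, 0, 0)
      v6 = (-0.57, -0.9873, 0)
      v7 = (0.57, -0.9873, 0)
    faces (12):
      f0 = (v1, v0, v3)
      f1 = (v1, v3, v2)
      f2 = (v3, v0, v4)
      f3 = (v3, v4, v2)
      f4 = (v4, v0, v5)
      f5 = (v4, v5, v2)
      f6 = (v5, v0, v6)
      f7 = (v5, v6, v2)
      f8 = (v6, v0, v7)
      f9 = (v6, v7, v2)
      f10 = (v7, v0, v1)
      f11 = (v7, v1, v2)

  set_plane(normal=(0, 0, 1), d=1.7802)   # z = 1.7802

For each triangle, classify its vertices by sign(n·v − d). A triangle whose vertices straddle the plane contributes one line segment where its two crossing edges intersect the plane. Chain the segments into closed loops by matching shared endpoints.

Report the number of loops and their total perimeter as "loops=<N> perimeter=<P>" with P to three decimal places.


loops=1 perimeter=2.627

Straddling triangles (6 of 12):
  (v1,v3,v2) [--+] → (0.218888, 0.379137, 1.7802)–(0.437776, 0, 1.7802)  len=0.4378
  (v3,v4,v2) [--+] → (-0.218888, 0.379137, 1.7802)–(0.218888, 0.379137, 1.7802)  len=0.4378
  (v4,v5,v2) [--+] → (-0.437776, 0, 1.7802)–(-0.218888, 0.379137, 1.7802)  len=0.4378
  (v5,v6,v2) [--+] → (-0.218888, -0.379137, 1.7802)–(-0.437776, 0, 1.7802)  len=0.4378
  (v6,v7,v2) [--+] → (0.218888, -0.379137, 1.7802)–(-0.218888, -0.379137, 1.7802)  len=0.4378
  (v7,v1,v2) [--+] → (0.437776, 0, 1.7802)–(0.218888, -0.379137, 1.7802)  len=0.4378

Chained into 1 loop(s):
  loop 1: 6 segments, perimeter = 2.6267
Total perimeter = 2.627


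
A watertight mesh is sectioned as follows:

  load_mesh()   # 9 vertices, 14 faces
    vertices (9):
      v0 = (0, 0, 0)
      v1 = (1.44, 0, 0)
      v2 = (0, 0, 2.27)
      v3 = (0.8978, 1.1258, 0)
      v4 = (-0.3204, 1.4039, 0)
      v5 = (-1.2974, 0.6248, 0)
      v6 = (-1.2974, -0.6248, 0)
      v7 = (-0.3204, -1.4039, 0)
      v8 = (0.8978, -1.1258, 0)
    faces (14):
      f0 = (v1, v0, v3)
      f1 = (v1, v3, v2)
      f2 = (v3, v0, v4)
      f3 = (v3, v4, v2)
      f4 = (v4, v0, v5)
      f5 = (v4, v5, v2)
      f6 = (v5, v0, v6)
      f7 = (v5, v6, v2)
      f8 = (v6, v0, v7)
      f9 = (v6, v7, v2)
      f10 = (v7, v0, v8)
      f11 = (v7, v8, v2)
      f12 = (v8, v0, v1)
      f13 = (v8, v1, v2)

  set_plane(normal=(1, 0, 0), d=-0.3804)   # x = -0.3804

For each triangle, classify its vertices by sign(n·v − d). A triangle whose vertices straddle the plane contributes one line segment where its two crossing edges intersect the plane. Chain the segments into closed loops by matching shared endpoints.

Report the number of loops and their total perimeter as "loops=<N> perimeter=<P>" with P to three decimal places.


Straddling triangles (6 of 14):
  (v4,v0,v5) [++-] → (-0.3804, 0.183192, 0)–(-0.3804, 1.35605, 0)  len=1.1729
  (v4,v5,v2) [+-+] → (-0.3804, 1.35605, 0)–(-0.3804, 0.183192, 1.60443)  len=1.9874
  (v5,v0,v6) [-+-] → (-0.3804, 0.183192, 0)–(-0.3804, -0.183192, 0)  len=0.3664
  (v5,v6,v2) [--+] → (-0.3804, -0.183192, 1.60443)–(-0.3804, 0.183192, 1.60443)  len=0.3664
  (v6,v0,v7) [-++] → (-0.3804, -0.183192, 0)–(-0.3804, -1.35605, 0)  len=1.1729
  (v6,v7,v2) [-++] → (-0.3804, -1.35605, 0)–(-0.3804, -0.183192, 1.60443)  len=1.9874

Chained into 1 loop(s):
  loop 1: 6 segments, perimeter = 7.0533
Total perimeter = 7.053

loops=1 perimeter=7.053


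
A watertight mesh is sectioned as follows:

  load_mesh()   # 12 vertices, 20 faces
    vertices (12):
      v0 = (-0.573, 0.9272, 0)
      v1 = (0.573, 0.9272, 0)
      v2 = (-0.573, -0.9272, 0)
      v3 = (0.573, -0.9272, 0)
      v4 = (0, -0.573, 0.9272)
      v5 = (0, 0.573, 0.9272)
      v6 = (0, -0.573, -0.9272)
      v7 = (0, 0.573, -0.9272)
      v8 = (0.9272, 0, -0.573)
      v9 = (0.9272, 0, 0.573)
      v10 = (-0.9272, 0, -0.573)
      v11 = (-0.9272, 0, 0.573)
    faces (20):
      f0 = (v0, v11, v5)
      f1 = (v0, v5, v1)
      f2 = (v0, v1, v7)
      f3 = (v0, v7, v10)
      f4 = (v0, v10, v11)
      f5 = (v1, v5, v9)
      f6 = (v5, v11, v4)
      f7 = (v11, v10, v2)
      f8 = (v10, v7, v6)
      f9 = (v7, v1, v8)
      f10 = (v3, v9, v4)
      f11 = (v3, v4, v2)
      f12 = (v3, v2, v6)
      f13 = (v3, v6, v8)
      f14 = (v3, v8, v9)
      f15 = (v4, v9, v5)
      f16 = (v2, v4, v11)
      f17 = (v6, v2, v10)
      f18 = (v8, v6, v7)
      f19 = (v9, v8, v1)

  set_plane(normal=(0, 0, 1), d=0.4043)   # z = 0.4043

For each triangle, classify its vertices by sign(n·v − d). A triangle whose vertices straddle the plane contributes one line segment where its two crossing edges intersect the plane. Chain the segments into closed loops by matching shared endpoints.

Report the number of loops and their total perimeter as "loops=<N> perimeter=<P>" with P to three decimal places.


loops=1 perimeter=5.289

Straddling triangles (10 of 20):
  (v0,v11,v5) [-++] → (-0.822918, 0.272982, 0.4043)–(-0.323147, 0.772753, 0.4043)  len=0.7068
  (v0,v5,v1) [-+-] → (-0.323147, 0.772753, 0.4043)–(0.323147, 0.772753, 0.4043)  len=0.6463
  (v0,v10,v11) [--+] → (-0.9272, 0, 0.4043)–(-0.822918, 0.272982, 0.4043)  len=0.2922
  (v1,v5,v9) [-++] → (0.323147, 0.772753, 0.4043)–(0.822918, 0.272982, 0.4043)  len=0.7068
  (v11,v10,v2) [+--] → (-0.9272, 0, 0.4043)–(-0.822918, -0.272982, 0.4043)  len=0.2922
  (v3,v9,v4) [-++] → (0.822918, -0.272982, 0.4043)–(0.323147, -0.772753, 0.4043)  len=0.7068
  (v3,v4,v2) [-+-] → (0.323147, -0.772753, 0.4043)–(-0.323147, -0.772753, 0.4043)  len=0.6463
  (v3,v8,v9) [--+] → (0.9272, 0, 0.4043)–(0.822918, -0.272982, 0.4043)  len=0.2922
  (v2,v4,v11) [-++] → (-0.323147, -0.772753, 0.4043)–(-0.822918, -0.272982, 0.4043)  len=0.7068
  (v9,v8,v1) [+--] → (0.9272, 0, 0.4043)–(0.822918, 0.272982, 0.4043)  len=0.2922

Chained into 1 loop(s):
  loop 1: 10 segments, perimeter = 5.2886
Total perimeter = 5.289


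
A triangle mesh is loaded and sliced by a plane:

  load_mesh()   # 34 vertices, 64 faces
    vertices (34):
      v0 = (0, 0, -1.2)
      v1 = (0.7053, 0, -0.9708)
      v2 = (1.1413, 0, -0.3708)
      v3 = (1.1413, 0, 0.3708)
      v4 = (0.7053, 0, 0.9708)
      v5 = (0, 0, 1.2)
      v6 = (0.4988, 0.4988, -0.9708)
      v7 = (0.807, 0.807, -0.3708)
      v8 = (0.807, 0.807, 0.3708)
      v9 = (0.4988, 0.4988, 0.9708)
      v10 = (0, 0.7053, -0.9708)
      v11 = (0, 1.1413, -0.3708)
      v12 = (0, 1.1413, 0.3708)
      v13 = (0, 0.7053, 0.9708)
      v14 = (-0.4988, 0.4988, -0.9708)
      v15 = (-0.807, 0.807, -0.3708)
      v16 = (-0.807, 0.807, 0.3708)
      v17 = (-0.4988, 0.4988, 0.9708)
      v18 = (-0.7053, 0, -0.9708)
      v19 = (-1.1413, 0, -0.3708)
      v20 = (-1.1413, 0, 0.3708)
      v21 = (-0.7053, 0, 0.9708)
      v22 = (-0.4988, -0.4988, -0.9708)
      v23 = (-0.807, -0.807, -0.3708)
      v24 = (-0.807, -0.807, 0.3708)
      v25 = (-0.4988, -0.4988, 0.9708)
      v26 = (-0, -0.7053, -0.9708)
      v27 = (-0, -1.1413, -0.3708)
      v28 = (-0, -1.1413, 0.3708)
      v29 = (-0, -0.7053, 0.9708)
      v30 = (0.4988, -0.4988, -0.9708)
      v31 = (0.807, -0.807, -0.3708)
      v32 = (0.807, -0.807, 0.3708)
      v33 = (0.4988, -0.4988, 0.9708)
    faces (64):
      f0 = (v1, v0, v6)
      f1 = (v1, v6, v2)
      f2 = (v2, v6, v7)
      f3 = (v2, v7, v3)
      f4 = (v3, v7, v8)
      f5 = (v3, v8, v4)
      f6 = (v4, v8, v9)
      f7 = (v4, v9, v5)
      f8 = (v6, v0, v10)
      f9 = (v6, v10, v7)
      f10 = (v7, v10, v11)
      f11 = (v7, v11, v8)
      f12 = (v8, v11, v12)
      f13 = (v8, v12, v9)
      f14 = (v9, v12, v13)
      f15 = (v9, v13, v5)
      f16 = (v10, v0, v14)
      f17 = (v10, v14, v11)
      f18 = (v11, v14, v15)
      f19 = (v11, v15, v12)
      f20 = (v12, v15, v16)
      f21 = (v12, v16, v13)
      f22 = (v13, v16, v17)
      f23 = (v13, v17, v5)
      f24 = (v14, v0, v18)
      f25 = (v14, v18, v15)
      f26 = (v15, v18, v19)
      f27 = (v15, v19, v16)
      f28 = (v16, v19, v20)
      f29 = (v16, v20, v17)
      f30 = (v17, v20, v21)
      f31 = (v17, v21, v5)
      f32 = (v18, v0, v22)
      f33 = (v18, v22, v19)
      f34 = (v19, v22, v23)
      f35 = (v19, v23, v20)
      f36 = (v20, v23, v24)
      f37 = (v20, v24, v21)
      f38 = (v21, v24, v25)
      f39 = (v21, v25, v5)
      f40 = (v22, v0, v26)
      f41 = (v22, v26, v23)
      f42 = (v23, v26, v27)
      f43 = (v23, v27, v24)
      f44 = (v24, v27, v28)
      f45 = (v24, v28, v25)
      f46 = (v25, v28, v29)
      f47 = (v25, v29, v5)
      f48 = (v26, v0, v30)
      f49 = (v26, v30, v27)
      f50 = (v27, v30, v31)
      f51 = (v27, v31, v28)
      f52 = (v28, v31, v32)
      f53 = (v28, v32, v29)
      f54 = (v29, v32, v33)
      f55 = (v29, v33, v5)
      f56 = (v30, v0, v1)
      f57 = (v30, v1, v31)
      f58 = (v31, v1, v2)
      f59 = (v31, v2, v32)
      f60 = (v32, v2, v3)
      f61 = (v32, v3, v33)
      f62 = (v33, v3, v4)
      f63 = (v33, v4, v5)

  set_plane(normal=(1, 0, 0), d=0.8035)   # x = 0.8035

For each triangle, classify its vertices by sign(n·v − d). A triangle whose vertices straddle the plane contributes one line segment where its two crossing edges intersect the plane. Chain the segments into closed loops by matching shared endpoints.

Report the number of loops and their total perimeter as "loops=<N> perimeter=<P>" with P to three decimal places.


Straddling triangles (18 of 64):
  (v1,v6,v2) [--+] → (0.8035, 0.262248, -0.686255)–(0.8035, 0, -0.835662)  len=0.3018
  (v2,v6,v7) [+-+] → (0.8035, 0.262248, -0.686255)–(0.8035, 0.8035, -0.377614)  len=0.6231
  (v3,v8,v4) [++-] → (0.8035, 0.779227, 0.391449)–(0.8035, 0, 0.835662)  len=0.8970
  (v4,v8,v9) [-+-] → (0.8035, 0.779227, 0.391449)–(0.8035, 0.8035, 0.377614)  len=0.0279
  (v6,v10,v7) [--+] → (0.8035, 0.806559, -0.373402)–(0.8035, 0.8035, -0.377614)  len=0.0052
  (v7,v10,v11) [+--] → (0.8035, 0.806559, -0.373402)–(0.8035, 0.80845, -0.3708)  len=0.0032
  (v7,v11,v8) [+-+] → (0.8035, 0.80845, -0.3708)–(0.8035, 0.80845, 0.367584)  len=0.7384
  (v8,v11,v12) [+--] → (0.8035, 0.80845, 0.367584)–(0.8035, 0.80845, 0.3708)  len=0.0032
  (v8,v12,v9) [+--] → (0.8035, 0.80845, 0.3708)–(0.8035, 0.8035, 0.377614)  len=0.0084
  (v27,v30,v31) [--+] → (0.8035, -0.8035, -0.377614)–(0.8035, -0.80845, -0.3708)  len=0.0084
  (v27,v31,v28) [-+-] → (0.8035, -0.80845, -0.3708)–(0.8035, -0.80845, -0.367584)  len=0.0032
  (v28,v31,v32) [-++] → (0.8035, -0.80845, -0.367584)–(0.8035, -0.80845, 0.3708)  len=0.7384
  (v28,v32,v29) [-+-] → (0.8035, -0.80845, 0.3708)–(0.8035, -0.806559, 0.373402)  len=0.0032
  (v29,v32,v33) [-+-] → (0.8035, -0.806559, 0.373402)–(0.8035, -0.8035, 0.377614)  len=0.0052
  (v30,v1,v31) [--+] → (0.8035, -0.779227, -0.391449)–(0.8035, -0.8035, -0.377614)  len=0.0279
  (v31,v1,v2) [+-+] → (0.8035, -0.779227, -0.391449)–(0.8035, 0, -0.835662)  len=0.8970
  (v32,v3,v33) [++-] → (0.8035, -0.262248, 0.686255)–(0.8035, -0.8035, 0.377614)  len=0.6231
  (v33,v3,v4) [-+-] → (0.8035, -0.262248, 0.686255)–(0.8035, 0, 0.835662)  len=0.3018

Chained into 1 loop(s):
  loop 1: 18 segments, perimeter = 5.2164
Total perimeter = 5.216

loops=1 perimeter=5.216


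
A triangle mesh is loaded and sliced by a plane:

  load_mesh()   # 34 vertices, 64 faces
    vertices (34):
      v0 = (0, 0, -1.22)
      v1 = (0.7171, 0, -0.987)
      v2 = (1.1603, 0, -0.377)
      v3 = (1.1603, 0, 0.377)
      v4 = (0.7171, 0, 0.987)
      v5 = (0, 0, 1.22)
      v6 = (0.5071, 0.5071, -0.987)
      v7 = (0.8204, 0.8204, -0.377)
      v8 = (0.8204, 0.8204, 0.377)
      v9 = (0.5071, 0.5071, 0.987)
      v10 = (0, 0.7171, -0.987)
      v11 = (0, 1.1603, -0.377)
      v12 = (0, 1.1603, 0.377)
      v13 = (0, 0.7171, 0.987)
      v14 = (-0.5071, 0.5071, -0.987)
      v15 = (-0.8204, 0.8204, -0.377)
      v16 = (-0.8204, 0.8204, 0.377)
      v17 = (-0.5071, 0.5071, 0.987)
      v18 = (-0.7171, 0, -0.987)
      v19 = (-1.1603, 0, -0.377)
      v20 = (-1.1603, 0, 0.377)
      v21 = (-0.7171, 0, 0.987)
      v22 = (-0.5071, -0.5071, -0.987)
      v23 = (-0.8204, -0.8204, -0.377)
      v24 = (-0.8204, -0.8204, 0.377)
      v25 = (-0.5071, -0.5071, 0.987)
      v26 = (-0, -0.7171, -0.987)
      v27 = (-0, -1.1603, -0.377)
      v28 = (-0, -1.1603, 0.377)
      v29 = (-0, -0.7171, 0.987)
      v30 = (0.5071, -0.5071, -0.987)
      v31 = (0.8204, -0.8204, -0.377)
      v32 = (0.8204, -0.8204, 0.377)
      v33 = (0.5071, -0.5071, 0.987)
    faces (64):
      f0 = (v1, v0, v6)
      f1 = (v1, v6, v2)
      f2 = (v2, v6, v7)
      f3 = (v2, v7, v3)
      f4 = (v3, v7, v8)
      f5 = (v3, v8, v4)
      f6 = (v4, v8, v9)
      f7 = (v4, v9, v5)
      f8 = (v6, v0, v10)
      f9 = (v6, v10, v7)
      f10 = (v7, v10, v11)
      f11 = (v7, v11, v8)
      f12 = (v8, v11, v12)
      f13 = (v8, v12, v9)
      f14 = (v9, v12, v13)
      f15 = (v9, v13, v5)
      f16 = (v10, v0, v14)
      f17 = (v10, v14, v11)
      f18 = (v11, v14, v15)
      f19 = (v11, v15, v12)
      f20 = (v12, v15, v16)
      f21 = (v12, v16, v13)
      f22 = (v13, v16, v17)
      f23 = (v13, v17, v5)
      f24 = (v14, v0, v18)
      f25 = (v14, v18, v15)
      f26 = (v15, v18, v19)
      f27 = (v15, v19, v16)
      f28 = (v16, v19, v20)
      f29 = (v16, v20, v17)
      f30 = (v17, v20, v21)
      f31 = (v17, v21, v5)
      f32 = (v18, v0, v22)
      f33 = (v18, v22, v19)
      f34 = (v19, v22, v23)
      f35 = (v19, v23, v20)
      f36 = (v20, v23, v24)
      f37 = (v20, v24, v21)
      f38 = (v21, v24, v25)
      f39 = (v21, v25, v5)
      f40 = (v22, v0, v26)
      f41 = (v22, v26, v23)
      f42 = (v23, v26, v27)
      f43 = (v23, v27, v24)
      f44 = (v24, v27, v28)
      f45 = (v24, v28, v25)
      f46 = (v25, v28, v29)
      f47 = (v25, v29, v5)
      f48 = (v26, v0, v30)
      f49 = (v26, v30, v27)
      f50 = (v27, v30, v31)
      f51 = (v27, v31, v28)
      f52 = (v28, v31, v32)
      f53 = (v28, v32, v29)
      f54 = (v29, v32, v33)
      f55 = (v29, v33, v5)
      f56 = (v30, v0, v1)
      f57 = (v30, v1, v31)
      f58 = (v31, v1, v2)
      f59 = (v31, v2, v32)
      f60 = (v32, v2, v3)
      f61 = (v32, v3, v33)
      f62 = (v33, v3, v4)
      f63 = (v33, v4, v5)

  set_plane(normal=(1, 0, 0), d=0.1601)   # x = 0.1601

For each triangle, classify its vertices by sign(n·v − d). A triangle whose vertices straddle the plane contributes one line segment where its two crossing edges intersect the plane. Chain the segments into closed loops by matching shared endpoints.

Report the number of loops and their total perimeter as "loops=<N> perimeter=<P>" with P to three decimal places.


loops=1 perimeter=7.234

Straddling triangles (20 of 64):
  (v1,v0,v6) [+-+] → (0.1601, 0, -1.16798)–(0.1601, 0.1601, -1.14644)  len=0.1615
  (v4,v9,v5) [++-] → (0.1601, 0.1601, 1.14644)–(0.1601, 0, 1.16798)  len=0.1615
  (v6,v0,v10) [+--] → (0.1601, 0.1601, -1.14644)–(0.1601, 0.650799, -0.987)  len=0.5160
  (v6,v10,v7) [+-+] → (0.1601, 0.650799, -0.987)–(0.1601, 0.737259, -0.867959)  len=0.1471
  (v7,v10,v11) [+--] → (0.1601, 0.737259, -0.867959)–(0.1601, 1.09397, -0.377)  len=0.6069
  (v7,v11,v8) [+-+] → (0.1601, 1.09397, -0.377)–(0.1601, 1.09397, -0.229858)  len=0.1471
  (v8,v11,v12) [+--] → (0.1601, 1.09397, -0.229858)–(0.1601, 1.09397, 0.377)  len=0.6069
  (v8,v12,v9) [+-+] → (0.1601, 1.09397, 0.377)–(0.1601, 0.954074, 0.569587)  len=0.2380
  (v9,v12,v13) [+--] → (0.1601, 0.954074, 0.569587)–(0.1601, 0.650799, 0.987)  len=0.5160
  (v9,v13,v5) [+--] → (0.1601, 0.650799, 0.987)–(0.1601, 0.1601, 1.14644)  len=0.5160
  (v26,v0,v30) [--+] → (0.1601, -0.1601, -1.14644)–(0.1601, -0.650799, -0.987)  len=0.5160
  (v26,v30,v27) [-+-] → (0.1601, -0.650799, -0.987)–(0.1601, -0.954074, -0.569587)  len=0.5160
  (v27,v30,v31) [-++] → (0.1601, -0.954074, -0.569587)–(0.1601, -1.09397, -0.377)  len=0.2380
  (v27,v31,v28) [-+-] → (0.1601, -1.09397, -0.377)–(0.1601, -1.09397, 0.229858)  len=0.6069
  (v28,v31,v32) [-++] → (0.1601, -1.09397, 0.229858)–(0.1601, -1.09397, 0.377)  len=0.1471
  (v28,v32,v29) [-+-] → (0.1601, -1.09397, 0.377)–(0.1601, -0.737259, 0.867959)  len=0.6069
  (v29,v32,v33) [-++] → (0.1601, -0.737259, 0.867959)–(0.1601, -0.650799, 0.987)  len=0.1471
  (v29,v33,v5) [-+-] → (0.1601, -0.650799, 0.987)–(0.1601, -0.1601, 1.14644)  len=0.5160
  (v30,v0,v1) [+-+] → (0.1601, -0.1601, -1.14644)–(0.1601, 0, -1.16798)  len=0.1615
  (v33,v4,v5) [++-] → (0.1601, 0, 1.16798)–(0.1601, -0.1601, 1.14644)  len=0.1615

Chained into 1 loop(s):
  loop 1: 20 segments, perimeter = 7.2339
Total perimeter = 7.234


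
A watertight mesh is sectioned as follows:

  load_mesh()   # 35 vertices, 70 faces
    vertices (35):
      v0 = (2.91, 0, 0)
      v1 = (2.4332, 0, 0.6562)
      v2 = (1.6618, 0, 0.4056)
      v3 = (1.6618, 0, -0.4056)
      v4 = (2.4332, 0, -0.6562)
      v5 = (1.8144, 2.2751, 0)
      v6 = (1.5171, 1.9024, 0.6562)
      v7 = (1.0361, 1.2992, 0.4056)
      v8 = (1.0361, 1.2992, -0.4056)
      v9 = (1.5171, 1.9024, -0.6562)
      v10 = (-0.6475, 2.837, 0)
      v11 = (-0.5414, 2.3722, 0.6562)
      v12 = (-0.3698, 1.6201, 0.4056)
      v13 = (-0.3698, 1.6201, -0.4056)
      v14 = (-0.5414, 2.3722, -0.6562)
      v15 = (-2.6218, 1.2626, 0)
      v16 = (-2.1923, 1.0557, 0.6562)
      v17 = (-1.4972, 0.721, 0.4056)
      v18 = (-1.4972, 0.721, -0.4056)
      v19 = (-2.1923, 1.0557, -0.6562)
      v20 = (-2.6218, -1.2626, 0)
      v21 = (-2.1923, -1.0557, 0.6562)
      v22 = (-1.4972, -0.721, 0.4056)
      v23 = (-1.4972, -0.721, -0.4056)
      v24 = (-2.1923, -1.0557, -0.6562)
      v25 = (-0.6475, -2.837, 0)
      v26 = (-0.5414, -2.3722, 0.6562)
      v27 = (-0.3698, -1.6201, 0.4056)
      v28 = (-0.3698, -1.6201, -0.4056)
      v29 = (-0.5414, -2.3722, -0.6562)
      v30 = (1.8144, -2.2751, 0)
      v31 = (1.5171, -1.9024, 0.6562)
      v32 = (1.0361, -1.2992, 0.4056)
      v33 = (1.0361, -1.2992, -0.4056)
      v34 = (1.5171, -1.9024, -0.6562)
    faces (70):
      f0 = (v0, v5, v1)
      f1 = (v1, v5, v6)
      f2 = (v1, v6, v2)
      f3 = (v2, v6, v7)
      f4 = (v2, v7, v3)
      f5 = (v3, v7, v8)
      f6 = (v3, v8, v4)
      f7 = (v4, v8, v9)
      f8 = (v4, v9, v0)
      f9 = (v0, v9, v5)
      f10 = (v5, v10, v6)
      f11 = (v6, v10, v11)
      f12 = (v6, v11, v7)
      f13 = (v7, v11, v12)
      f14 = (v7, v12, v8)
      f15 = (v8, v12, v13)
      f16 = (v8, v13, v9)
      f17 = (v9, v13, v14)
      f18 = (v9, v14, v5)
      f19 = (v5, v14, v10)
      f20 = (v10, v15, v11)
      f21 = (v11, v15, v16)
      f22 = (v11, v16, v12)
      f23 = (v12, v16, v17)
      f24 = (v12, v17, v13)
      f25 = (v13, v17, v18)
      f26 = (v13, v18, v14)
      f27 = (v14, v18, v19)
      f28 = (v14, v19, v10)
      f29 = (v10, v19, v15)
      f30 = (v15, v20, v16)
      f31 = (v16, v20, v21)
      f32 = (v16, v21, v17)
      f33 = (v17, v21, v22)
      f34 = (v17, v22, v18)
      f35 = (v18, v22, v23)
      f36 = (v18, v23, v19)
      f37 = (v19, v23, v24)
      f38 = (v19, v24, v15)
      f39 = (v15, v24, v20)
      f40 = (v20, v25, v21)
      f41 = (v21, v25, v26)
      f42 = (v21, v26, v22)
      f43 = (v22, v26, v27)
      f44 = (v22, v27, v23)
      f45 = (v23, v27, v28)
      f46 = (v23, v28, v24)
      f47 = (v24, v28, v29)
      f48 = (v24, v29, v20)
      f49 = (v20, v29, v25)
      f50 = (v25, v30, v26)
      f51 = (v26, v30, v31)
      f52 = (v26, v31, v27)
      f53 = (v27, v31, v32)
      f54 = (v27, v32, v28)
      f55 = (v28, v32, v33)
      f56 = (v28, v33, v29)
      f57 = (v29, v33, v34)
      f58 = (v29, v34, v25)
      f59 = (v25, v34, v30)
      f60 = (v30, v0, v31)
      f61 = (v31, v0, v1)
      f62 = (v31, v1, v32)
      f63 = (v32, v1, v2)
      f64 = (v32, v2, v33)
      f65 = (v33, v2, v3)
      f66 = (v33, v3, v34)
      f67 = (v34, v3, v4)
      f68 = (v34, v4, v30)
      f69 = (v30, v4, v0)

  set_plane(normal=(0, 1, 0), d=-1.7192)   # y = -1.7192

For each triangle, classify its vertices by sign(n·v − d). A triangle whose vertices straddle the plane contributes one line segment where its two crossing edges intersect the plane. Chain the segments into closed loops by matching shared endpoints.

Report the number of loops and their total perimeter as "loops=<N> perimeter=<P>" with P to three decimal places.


loops=1 perimeter=9.540

Straddling triangles (18 of 70):
  (v20,v25,v21) [+-+] → (-2.04922, -1.7192, 0)–(-1.61689, -1.7192, 0.411778)  len=0.5971
  (v21,v25,v26) [+--] → (-1.61689, -1.7192, 0.411778)–(-1.36027, -1.7192, 0.6562)  len=0.3544
  (v21,v26,v22) [+-+] → (-1.36027, -1.7192, 0.6562)–(-0.91939, -1.7192, 0.557095)  len=0.4519
  (v22,v26,v27) [+-+] → (-0.91939, -1.7192, 0.557095)–(-0.392411, -1.7192, 0.43862)  len=0.5401
  (v24,v28,v29) [++-] → (-0.392411, -1.7192, -0.43862)–(-1.36027, -1.7192, -0.6562)  len=0.9920
  (v24,v29,v20) [+-+] → (-1.36027, -1.7192, -0.6562)–(-1.76572, -1.7192, -0.270026)  len=0.5599
  (v20,v29,v25) [+--] → (-1.76572, -1.7192, -0.270026)–(-2.04922, -1.7192, 0)  len=0.3915
  (v26,v31,v27) [--+] → (0.292587, -1.7192, 0.493572)–(-0.392411, -1.7192, 0.43862)  len=0.6872
  (v27,v31,v32) [+-+] → (0.292587, -1.7192, 0.493572)–(1.37101, -1.7192, 0.580089)  len=1.0819
  (v28,v33,v29) [++-] → (0.418626, -1.7192, -0.503691)–(-0.392411, -1.7192, -0.43862)  len=0.8136
  (v29,v33,v34) [-+-] → (0.418626, -1.7192, -0.503691)–(1.37101, -1.7192, -0.580089)  len=0.9554
  (v30,v0,v31) [-+-] → (2.0821, -1.7192, 0)–(1.65124, -1.7192, 0.593008)  len=0.7330
  (v31,v0,v1) [-++] → (1.65124, -1.7192, 0.593008)–(1.60532, -1.7192, 0.6562)  len=0.0781
  (v31,v1,v32) [-++] → (1.60532, -1.7192, 0.6562)–(1.37101, -1.7192, 0.580089)  len=0.2464
  (v33,v3,v34) [++-] → (1.53103, -1.7192, -0.632067)–(1.37101, -1.7192, -0.580089)  len=0.1683
  (v34,v3,v4) [-++] → (1.53103, -1.7192, -0.632067)–(1.60532, -1.7192, -0.6562)  len=0.0781
  (v34,v4,v30) [-+-] → (1.60532, -1.7192, -0.6562)–(1.9656, -1.7192, -0.160337)  len=0.6129
  (v30,v4,v0) [-++] → (1.9656, -1.7192, -0.160337)–(2.0821, -1.7192, 0)  len=0.1982

Chained into 1 loop(s):
  loop 1: 18 segments, perimeter = 9.5401
Total perimeter = 9.540


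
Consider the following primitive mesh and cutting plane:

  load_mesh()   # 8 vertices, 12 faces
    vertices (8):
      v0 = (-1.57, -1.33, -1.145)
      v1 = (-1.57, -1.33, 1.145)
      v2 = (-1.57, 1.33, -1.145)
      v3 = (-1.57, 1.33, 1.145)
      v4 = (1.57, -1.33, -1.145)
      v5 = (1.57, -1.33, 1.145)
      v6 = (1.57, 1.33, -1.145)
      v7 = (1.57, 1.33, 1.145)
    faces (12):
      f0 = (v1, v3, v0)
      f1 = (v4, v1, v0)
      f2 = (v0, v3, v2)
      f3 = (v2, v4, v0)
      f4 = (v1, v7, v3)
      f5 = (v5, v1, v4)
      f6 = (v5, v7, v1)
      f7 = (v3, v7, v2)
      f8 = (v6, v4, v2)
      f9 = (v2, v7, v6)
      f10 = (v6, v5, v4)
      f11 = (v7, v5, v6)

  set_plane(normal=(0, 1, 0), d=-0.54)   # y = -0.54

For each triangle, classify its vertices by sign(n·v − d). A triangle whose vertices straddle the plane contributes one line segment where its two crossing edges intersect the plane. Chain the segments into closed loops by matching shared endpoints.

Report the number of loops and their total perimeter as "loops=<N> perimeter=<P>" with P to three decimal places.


Straddling triangles (8 of 12):
  (v1,v3,v0) [-+-] → (-1.57, -0.54, 1.145)–(-1.57, -0.54, -0.464887)  len=1.6099
  (v0,v3,v2) [-++] → (-1.57, -0.54, -0.464887)–(-1.57, -0.54, -1.145)  len=0.6801
  (v2,v4,v0) [+--] → (0.637444, -0.54, -1.145)–(-1.57, -0.54, -1.145)  len=2.2074
  (v1,v7,v3) [-++] → (-0.637444, -0.54, 1.145)–(-1.57, -0.54, 1.145)  len=0.9326
  (v5,v7,v1) [-+-] → (1.57, -0.54, 1.145)–(-0.637444, -0.54, 1.145)  len=2.2074
  (v6,v4,v2) [+-+] → (1.57, -0.54, -1.145)–(0.637444, -0.54, -1.145)  len=0.9326
  (v6,v5,v4) [+--] → (1.57, -0.54, 0.464887)–(1.57, -0.54, -1.145)  len=1.6099
  (v7,v5,v6) [+-+] → (1.57, -0.54, 1.145)–(1.57, -0.54, 0.464887)  len=0.6801

Chained into 1 loop(s):
  loop 1: 8 segments, perimeter = 10.8600
Total perimeter = 10.860

loops=1 perimeter=10.860


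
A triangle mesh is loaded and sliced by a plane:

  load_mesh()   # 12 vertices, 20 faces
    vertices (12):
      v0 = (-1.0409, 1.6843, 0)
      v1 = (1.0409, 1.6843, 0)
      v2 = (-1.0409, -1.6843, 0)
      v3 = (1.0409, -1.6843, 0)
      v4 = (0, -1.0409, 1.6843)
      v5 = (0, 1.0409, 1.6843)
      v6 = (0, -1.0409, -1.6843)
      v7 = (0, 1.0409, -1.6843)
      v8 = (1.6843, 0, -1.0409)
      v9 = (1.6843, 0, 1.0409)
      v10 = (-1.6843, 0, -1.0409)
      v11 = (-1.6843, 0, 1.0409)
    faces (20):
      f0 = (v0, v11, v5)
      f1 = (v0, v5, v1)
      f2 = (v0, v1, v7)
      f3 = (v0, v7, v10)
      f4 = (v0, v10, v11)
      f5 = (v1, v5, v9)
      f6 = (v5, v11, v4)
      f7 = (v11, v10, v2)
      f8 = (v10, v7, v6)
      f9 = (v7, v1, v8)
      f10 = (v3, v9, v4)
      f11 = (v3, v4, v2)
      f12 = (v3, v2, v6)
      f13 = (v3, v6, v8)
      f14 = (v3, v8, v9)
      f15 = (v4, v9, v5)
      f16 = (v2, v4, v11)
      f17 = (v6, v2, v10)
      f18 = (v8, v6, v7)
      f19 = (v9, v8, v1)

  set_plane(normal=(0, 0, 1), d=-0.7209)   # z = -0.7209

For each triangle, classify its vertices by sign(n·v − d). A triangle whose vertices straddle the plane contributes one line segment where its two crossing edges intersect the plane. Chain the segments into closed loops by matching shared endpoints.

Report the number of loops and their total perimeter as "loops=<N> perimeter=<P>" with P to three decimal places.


loops=1 perimeter=9.640

Straddling triangles (10 of 20):
  (v0,v1,v7) [++-] → (0.595383, 1.40892, -0.7209)–(-0.595383, 1.40892, -0.7209)  len=1.1908
  (v0,v7,v10) [+--] → (-0.595383, 1.40892, -0.7209)–(-1.4865, 0.517798, -0.7209)  len=1.2602
  (v0,v10,v11) [+-+] → (-1.4865, 0.517798, -0.7209)–(-1.6843, 0, -0.7209)  len=0.5543
  (v11,v10,v2) [+-+] → (-1.6843, 0, -0.7209)–(-1.4865, -0.517798, -0.7209)  len=0.5543
  (v7,v1,v8) [-+-] → (0.595383, 1.40892, -0.7209)–(1.4865, 0.517798, -0.7209)  len=1.2602
  (v3,v2,v6) [++-] → (-0.595383, -1.40892, -0.7209)–(0.595383, -1.40892, -0.7209)  len=1.1908
  (v3,v6,v8) [+--] → (0.595383, -1.40892, -0.7209)–(1.4865, -0.517798, -0.7209)  len=1.2602
  (v3,v8,v9) [+-+] → (1.4865, -0.517798, -0.7209)–(1.6843, 0, -0.7209)  len=0.5543
  (v6,v2,v10) [-+-] → (-0.595383, -1.40892, -0.7209)–(-1.4865, -0.517798, -0.7209)  len=1.2602
  (v9,v8,v1) [+-+] → (1.6843, 0, -0.7209)–(1.4865, 0.517798, -0.7209)  len=0.5543

Chained into 1 loop(s):
  loop 1: 10 segments, perimeter = 9.6396
Total perimeter = 9.640


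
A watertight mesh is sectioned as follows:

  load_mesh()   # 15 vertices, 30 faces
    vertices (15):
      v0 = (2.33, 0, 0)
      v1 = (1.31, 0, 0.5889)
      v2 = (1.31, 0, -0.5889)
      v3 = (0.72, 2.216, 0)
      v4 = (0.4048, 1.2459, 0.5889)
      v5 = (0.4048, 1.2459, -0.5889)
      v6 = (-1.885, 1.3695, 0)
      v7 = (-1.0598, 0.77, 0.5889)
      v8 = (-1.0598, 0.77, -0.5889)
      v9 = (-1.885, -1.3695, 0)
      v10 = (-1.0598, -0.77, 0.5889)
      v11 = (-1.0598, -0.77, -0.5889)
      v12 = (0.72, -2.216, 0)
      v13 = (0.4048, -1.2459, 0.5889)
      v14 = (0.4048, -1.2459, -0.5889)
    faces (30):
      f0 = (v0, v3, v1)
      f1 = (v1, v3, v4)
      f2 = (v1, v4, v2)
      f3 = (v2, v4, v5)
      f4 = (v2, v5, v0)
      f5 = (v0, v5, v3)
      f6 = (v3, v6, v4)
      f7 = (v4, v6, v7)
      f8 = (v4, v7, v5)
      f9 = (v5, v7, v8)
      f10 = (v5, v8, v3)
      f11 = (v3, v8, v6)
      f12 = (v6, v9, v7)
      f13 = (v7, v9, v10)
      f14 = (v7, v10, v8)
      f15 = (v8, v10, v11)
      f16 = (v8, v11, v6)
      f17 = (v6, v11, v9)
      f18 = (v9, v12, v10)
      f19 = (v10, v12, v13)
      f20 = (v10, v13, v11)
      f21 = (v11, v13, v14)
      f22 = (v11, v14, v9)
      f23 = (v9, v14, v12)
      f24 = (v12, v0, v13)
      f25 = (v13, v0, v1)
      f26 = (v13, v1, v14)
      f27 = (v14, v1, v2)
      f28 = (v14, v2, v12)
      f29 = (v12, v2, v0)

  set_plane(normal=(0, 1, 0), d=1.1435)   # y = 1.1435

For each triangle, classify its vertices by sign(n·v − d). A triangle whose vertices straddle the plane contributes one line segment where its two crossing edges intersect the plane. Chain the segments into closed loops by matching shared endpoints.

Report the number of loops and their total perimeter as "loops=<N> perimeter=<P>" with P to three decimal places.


loops=2 perimeter=8.883

Straddling triangles (14 of 30):
  (v0,v3,v1) [-+-] → (1.49921, 1.1435, 0)–(1.00555, 1.1435, 0.285016)  len=0.5700
  (v1,v3,v4) [-++] → (1.00555, 1.1435, 0.285016)–(0.479198, 1.1435, 0.5889)  len=0.6078
  (v1,v4,v2) [-+-] → (0.479198, 1.1435, 0.5889)–(0.479198, 1.1435, 0.492097)  len=0.0968
  (v2,v4,v5) [-++] → (0.479198, 1.1435, 0.492097)–(0.479198, 1.1435, -0.5889)  len=1.0810
  (v2,v5,v0) [-+-] → (0.479198, 1.1435, -0.5889)–(0.563031, 1.1435, -0.540499)  len=0.0968
  (v0,v5,v3) [-++] → (0.563031, 1.1435, -0.540499)–(1.49921, 1.1435, 0)  len=1.0810
  (v4,v6,v7) [++-] → (-1.57392, 1.1435, 0.222004)–(0.0896602, 1.1435, 0.5889)  len=1.7036
  (v4,v7,v5) [+-+] → (0.0896602, 1.1435, 0.5889)–(0.0896602, 1.1435, -0.335471)  len=0.9244
  (v5,v7,v8) [+--] → (0.0896602, 1.1435, -0.335471)–(0.0896602, 1.1435, -0.5889)  len=0.2534
  (v5,v8,v3) [+-+] → (0.0896602, 1.1435, -0.5889)–(-0.60008, 1.1435, -0.436788)  len=0.7063
  (v3,v8,v6) [+-+] → (-0.60008, 1.1435, -0.436788)–(-1.57392, 1.1435, -0.222004)  len=0.9972
  (v6,v9,v7) [+--] → (-1.885, 1.1435, 0)–(-1.57392, 1.1435, 0.222004)  len=0.3822
  (v8,v11,v6) [--+] → (-1.79783, 1.1435, -0.0622068)–(-1.57392, 1.1435, -0.222004)  len=0.2751
  (v6,v11,v9) [+--] → (-1.79783, 1.1435, -0.0622068)–(-1.885, 1.1435, 0)  len=0.1071

Chained into 2 loop(s):
  loop 1: 6 segments, perimeter = 3.5334
  loop 2: 8 segments, perimeter = 5.3493
Total perimeter = 8.883


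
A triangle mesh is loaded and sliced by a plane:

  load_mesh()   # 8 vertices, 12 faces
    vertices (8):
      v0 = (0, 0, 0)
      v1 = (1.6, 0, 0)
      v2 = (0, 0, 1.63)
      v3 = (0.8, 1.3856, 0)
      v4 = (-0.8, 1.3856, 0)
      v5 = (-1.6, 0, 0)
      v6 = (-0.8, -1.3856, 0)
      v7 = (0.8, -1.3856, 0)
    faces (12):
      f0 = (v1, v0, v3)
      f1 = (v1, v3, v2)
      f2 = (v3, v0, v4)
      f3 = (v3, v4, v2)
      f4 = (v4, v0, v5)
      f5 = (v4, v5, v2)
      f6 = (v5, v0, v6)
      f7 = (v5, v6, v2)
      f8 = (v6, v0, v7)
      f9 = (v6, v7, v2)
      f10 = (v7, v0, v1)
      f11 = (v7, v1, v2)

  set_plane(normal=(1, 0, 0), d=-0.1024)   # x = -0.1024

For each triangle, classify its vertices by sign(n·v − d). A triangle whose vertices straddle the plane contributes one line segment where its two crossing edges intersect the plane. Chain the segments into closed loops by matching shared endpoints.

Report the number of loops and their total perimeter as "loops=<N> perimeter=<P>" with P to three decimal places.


loops=1 perimeter=6.914

Straddling triangles (8 of 12):
  (v3,v0,v4) [++-] → (-0.1024, 0.177357, 0)–(-0.1024, 1.3856, 0)  len=1.2082
  (v3,v4,v2) [+-+] → (-0.1024, 1.3856, 0)–(-0.1024, 0.177357, 1.42136)  len=1.8655
  (v4,v0,v5) [-+-] → (-0.1024, 0.177357, 0)–(-0.1024, 0, 0)  len=0.1774
  (v4,v5,v2) [--+] → (-0.1024, 0, 1.52568)–(-0.1024, 0.177357, 1.42136)  len=0.2058
  (v5,v0,v6) [-+-] → (-0.1024, 0, 0)–(-0.1024, -0.177357, 0)  len=0.1774
  (v5,v6,v2) [--+] → (-0.1024, -0.177357, 1.42136)–(-0.1024, 0, 1.52568)  len=0.2058
  (v6,v0,v7) [-++] → (-0.1024, -0.177357, 0)–(-0.1024, -1.3856, 0)  len=1.2082
  (v6,v7,v2) [-++] → (-0.1024, -1.3856, 0)–(-0.1024, -0.177357, 1.42136)  len=1.8655

Chained into 1 loop(s):
  loop 1: 8 segments, perimeter = 6.9137
Total perimeter = 6.914


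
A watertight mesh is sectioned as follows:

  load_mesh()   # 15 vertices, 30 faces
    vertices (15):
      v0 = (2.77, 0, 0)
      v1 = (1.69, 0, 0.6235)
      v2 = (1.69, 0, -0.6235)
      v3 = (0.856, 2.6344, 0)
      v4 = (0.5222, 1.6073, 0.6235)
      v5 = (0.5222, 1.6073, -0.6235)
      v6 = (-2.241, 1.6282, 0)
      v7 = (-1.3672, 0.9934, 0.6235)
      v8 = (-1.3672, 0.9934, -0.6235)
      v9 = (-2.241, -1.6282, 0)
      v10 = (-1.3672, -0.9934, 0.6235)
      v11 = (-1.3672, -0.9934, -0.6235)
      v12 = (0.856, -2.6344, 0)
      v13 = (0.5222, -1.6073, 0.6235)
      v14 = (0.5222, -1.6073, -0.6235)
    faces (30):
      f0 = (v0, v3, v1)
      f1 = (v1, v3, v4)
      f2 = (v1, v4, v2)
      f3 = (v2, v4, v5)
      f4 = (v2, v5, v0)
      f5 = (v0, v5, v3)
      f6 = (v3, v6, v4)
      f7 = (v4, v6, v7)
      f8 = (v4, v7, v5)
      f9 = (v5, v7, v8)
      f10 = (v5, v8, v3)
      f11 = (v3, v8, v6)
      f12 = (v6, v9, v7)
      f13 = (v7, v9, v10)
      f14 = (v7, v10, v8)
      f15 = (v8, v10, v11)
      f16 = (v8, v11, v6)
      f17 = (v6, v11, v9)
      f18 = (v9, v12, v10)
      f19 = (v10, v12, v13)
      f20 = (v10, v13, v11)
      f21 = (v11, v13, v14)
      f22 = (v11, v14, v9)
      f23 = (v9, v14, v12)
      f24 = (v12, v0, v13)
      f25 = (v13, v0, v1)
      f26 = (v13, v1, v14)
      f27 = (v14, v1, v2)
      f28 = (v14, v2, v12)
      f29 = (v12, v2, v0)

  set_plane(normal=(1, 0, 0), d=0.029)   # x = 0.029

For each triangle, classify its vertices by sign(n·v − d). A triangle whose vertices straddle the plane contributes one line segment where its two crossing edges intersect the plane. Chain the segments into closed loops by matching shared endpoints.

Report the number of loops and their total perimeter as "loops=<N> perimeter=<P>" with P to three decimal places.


Straddling triangles (12 of 30):
  (v3,v6,v4) [+-+] → (0.029, 2.36571, 0)–(0.029, 1.61103, 0.512212)  len=0.9121
  (v4,v6,v7) [+--] → (0.029, 1.61103, 0.512212)–(0.029, 1.44705, 0.6235)  len=0.1982
  (v4,v7,v5) [+-+] → (0.029, 1.44705, 0.6235)–(0.029, 1.44705, -0.297989)  len=0.9215
  (v5,v7,v8) [+--] → (0.029, 1.44705, -0.297989)–(0.029, 1.44705, -0.6235)  len=0.3255
  (v5,v8,v3) [+-+] → (0.029, 1.44705, -0.6235)–(0.029, 2.02397, -0.231933)  len=0.6973
  (v3,v8,v6) [+--] → (0.029, 2.02397, -0.231933)–(0.029, 2.36571, 0)  len=0.4130
  (v9,v12,v10) [-+-] → (0.029, -2.36571, 0)–(0.029, -2.02397, 0.231933)  len=0.4130
  (v10,v12,v13) [-++] → (0.029, -2.02397, 0.231933)–(0.029, -1.44705, 0.6235)  len=0.6973
  (v10,v13,v11) [-+-] → (0.029, -1.44705, 0.6235)–(0.029, -1.44705, 0.297989)  len=0.3255
  (v11,v13,v14) [-++] → (0.029, -1.44705, 0.297989)–(0.029, -1.44705, -0.6235)  len=0.9215
  (v11,v14,v9) [-+-] → (0.029, -1.44705, -0.6235)–(0.029, -1.61103, -0.512212)  len=0.1982
  (v9,v14,v12) [-++] → (0.029, -1.61103, -0.512212)–(0.029, -2.36571, 0)  len=0.9121

Chained into 2 loop(s):
  loop 1: 6 segments, perimeter = 3.4675
  loop 2: 6 segments, perimeter = 3.4675
Total perimeter = 6.935

loops=2 perimeter=6.935
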